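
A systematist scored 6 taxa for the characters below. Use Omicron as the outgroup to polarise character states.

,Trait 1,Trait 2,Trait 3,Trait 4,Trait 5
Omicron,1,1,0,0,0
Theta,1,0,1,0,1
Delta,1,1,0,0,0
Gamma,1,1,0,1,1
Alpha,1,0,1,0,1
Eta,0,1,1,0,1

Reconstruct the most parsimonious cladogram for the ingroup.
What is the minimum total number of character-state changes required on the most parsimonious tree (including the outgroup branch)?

5

Character polarity is set by the outgroup: the derived state is whichever differs from the outgroup's state, so for Trait 1, Trait 2 the derived state is '0', and for the remaining characters it is '1'.
Trait 1 (derived state '0') is unique to Eta (autapomorphy; uninformative for grouping).
Only Alpha and Theta show the derived state '0' for Trait 2, supporting them as a clade.
Only Alpha, Eta, and Theta show the derived state '1' for Trait 3, supporting them as a clade.
Trait 4 (derived state '1') is unique to Gamma (autapomorphy; uninformative for grouping).
Trait 5 (derived state '1') is shared by Alpha, Eta, Gamma, and Theta — a synapomorphy uniting that clade.
Most parsimonious ingroup topology: ((((Theta,Alpha),Eta),Gamma),Delta).
Changes per character on this tree: Trait 1: 1; Trait 2: 1; Trait 3: 1; Trait 4: 1; Trait 5: 1.
Total = 5.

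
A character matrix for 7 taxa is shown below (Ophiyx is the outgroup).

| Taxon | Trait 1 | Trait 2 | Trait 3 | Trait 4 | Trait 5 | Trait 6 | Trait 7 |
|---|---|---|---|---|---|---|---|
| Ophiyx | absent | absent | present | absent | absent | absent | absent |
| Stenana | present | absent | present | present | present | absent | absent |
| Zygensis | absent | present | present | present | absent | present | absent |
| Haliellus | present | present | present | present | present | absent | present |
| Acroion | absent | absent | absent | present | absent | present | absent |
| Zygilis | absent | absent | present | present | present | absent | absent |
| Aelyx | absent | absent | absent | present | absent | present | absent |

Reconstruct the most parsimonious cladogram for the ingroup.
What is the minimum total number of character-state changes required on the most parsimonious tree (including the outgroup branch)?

Character polarity is set by the outgroup: the derived state is whichever differs from the outgroup's state, so for Trait 3 the derived state is 'absent', and for the remaining characters it is 'present'.
Trait 1 (derived state 'present') is shared by Haliellus and Stenana — a synapomorphy uniting that clade.
Trait 2 (state 'present') occurs in Haliellus and Zygensis but conflicts with the nesting implied by the other characters — most parsimoniously interpreted as homoplasy.
Trait 3 (derived state 'absent') is shared by Acroion and Aelyx — a synapomorphy uniting that clade.
All ingroup taxa share the derived state 'present' for Trait 4; it defines the ingroup but does not resolve relationships within it.
Trait 5 (derived state 'present') is shared by Haliellus, Stenana, and Zygilis — a synapomorphy uniting that clade.
Trait 6 (derived state 'present') is shared by Acroion, Aelyx, and Zygensis — a synapomorphy uniting that clade.
Trait 7: derived state 'present' in Haliellus only — an autapomorphy, so it tells us nothing about relationships among taxa.
Most parsimonious ingroup topology: (((Stenana,Haliellus),Zygilis),(Zygensis,(Acroion,Aelyx))).
Changes per character on this tree: Trait 1: 1; Trait 2: 2; Trait 3: 1; Trait 4: 1; Trait 5: 1; Trait 6: 1; Trait 7: 1.
Total = 8.

8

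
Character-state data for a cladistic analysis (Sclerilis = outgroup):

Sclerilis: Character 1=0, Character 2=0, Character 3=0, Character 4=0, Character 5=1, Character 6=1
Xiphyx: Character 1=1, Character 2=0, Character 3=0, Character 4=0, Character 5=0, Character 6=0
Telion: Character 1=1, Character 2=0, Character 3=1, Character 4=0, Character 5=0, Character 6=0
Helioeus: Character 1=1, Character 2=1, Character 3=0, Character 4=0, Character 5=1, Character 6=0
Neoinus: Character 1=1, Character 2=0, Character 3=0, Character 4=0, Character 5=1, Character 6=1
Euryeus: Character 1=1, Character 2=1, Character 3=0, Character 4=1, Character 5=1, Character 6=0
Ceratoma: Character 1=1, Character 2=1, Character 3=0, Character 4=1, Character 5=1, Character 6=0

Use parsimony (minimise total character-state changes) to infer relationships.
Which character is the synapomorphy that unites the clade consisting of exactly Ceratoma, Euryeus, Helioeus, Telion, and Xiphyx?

Character polarity is set by the outgroup: the derived state is whichever differs from the outgroup's state, so for Character 5, Character 6 the derived state is '0', and for the remaining characters it is '1'.
Character 1 (derived state '1') is shared by all ingroup taxa — unites the whole ingroup.
Only Ceratoma, Euryeus, and Helioeus show the derived state '1' for Character 2, supporting them as a clade.
Character 3: derived state '1' in Telion only — an autapomorphy, so it tells us nothing about relationships among taxa.
Character 4 (derived state '1') is shared by Ceratoma and Euryeus — a synapomorphy uniting that clade.
Character 5 (derived state '0') is shared by Telion and Xiphyx — a synapomorphy uniting that clade.
Only Ceratoma, Euryeus, Helioeus, Telion, and Xiphyx show the derived state '0' for Character 6, supporting them as a clade.
Most parsimonious ingroup topology: (((Xiphyx,Telion),(Helioeus,(Euryeus,Ceratoma))),Neoinus).
The clade {Ceratoma, Euryeus, Helioeus, Telion, Xiphyx} is supported by Character 6: its derived state '0' occurs in exactly those taxa and in no other taxon (including the outgroup).

Character 6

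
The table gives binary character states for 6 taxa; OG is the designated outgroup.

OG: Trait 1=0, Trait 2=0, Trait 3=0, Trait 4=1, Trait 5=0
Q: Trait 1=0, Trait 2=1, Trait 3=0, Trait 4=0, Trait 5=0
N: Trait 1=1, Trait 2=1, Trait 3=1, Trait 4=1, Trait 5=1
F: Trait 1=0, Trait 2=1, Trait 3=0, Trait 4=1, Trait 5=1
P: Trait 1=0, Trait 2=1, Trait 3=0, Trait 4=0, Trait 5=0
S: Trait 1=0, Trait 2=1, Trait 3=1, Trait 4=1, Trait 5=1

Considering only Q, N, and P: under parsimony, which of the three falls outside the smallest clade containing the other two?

N

Character polarity is set by the outgroup: the derived state is whichever differs from the outgroup's state, so for Trait 4 the derived state is '0', and for the remaining characters it is '1'.
Trait 1 (derived state '1') is unique to N (autapomorphy; uninformative for grouping).
All ingroup taxa share the derived state '1' for Trait 2; it defines the ingroup but does not resolve relationships within it.
Trait 3: derived state '1' in N and S only — synapomorphy for {N, S}.
Trait 4: derived state '0' in P and Q only — synapomorphy for {P, Q}.
Trait 5 (derived state '1') is shared by F, N, and S — a synapomorphy uniting that clade.
Most parsimonious ingroup topology: ((Q,P),((N,S),F)).
P and Q share a more recent common ancestor with each other than either does with N, so N is the least closely related of the three.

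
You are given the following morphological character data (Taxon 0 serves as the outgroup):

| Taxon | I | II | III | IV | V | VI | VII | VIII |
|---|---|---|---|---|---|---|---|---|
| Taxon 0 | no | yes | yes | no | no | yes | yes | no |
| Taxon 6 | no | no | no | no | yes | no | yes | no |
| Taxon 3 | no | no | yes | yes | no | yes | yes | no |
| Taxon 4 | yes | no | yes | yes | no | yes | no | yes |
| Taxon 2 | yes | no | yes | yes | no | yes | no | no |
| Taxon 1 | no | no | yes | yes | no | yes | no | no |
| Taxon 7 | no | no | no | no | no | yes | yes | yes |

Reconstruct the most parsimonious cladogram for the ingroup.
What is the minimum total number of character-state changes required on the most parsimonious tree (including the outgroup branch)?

Character polarity is set by the outgroup: the derived state is whichever differs from the outgroup's state, so for II, III, VI, VII the derived state is 'no', and for the remaining characters it is 'yes'.
I (derived state 'yes') is shared by Taxon 2 and Taxon 4 — a synapomorphy uniting that clade.
II (derived state 'no') is shared by all ingroup taxa — unites the whole ingroup.
Only Taxon 6 and Taxon 7 show the derived state 'no' for III, supporting them as a clade.
IV (derived state 'yes') is shared by Taxon 1, Taxon 2, Taxon 3, and Taxon 4 — a synapomorphy uniting that clade.
V (derived state 'yes') is unique to Taxon 6 (autapomorphy; uninformative for grouping).
VI (derived state 'no') is unique to Taxon 6 (autapomorphy; uninformative for grouping).
VII (derived state 'no') is shared by Taxon 1, Taxon 2, and Taxon 4 — a synapomorphy uniting that clade.
VIII groups Taxon 4 and Taxon 7, which is incompatible with the clades supported by the remaining characters; treating it as convergent (homoplasy) costs fewer steps than any alternative tree.
Most parsimonious ingroup topology: ((Taxon 6,Taxon 7),(Taxon 3,((Taxon 4,Taxon 2),Taxon 1))).
Changes per character on this tree: I: 1; II: 1; III: 1; IV: 1; V: 1; VI: 1; VII: 1; VIII: 2.
Total = 9.

9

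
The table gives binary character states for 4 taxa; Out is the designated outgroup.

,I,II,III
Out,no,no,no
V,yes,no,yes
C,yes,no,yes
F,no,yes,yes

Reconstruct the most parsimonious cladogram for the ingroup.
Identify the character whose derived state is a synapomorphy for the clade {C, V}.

I

The outgroup has state 'no' for every character, so 'yes' is the derived state throughout.
I (derived state 'yes') is shared by C and V — a synapomorphy uniting that clade.
II: derived state 'yes' in F only — an autapomorphy, so it tells us nothing about relationships among taxa.
III (derived state 'yes') is shared by all ingroup taxa — unites the whole ingroup.
Most parsimonious ingroup topology: ((C,V),F).
The clade {C, V} is supported by I: its derived state 'yes' occurs in exactly those taxa and in no other taxon (including the outgroup).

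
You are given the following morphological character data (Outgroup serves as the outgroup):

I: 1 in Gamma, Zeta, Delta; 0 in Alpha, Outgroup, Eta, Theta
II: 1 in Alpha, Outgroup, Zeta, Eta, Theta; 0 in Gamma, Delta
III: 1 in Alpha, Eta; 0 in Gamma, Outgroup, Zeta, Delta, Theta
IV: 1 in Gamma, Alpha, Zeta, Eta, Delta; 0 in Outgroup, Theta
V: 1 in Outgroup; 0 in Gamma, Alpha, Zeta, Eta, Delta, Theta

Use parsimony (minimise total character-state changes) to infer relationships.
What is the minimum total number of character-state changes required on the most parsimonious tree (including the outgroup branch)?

5

Character polarity is set by the outgroup: the derived state is whichever differs from the outgroup's state, so for II, V the derived state is '0', and for the remaining characters it is '1'.
I: derived state '1' in Delta, Gamma, and Zeta only — synapomorphy for {Delta, Gamma, Zeta}.
II (derived state '0') is shared by Delta and Gamma — a synapomorphy uniting that clade.
Only Alpha and Eta show the derived state '1' for III, supporting them as a clade.
Only Alpha, Delta, Eta, Gamma, and Zeta show the derived state '1' for IV, supporting them as a clade.
V (derived state '0') is shared by all ingroup taxa — unites the whole ingroup.
Most parsimonious ingroup topology: ((((Gamma,Delta),Zeta),(Alpha,Eta)),Theta).
Changes per character on this tree: I: 1; II: 1; III: 1; IV: 1; V: 1.
Total = 5.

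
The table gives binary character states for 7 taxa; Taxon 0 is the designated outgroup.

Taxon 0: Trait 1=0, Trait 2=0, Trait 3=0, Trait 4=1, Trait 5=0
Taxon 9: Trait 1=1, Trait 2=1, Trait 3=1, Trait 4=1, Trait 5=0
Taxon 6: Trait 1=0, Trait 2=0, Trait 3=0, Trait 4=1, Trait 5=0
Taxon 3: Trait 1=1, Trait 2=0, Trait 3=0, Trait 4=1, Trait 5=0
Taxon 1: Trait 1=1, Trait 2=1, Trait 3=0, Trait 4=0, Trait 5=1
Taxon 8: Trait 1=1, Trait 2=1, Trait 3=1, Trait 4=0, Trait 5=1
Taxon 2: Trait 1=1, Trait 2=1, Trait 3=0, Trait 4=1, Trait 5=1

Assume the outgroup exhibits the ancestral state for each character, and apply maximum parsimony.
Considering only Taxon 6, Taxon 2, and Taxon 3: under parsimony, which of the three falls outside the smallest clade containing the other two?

Taxon 6

Character polarity is set by the outgroup: the derived state is whichever differs from the outgroup's state, so for Trait 4 the derived state is '0', and for the remaining characters it is '1'.
Only Taxon 1, Taxon 2, Taxon 3, Taxon 8, and Taxon 9 show the derived state '1' for Trait 1, supporting them as a clade.
Trait 2: derived state '1' in Taxon 1, Taxon 2, Taxon 8, and Taxon 9 only — synapomorphy for {Taxon 1, Taxon 2, Taxon 8, Taxon 9}.
Trait 3 (state '1') occurs in Taxon 8 and Taxon 9 but conflicts with the nesting implied by the other characters — most parsimoniously interpreted as homoplasy.
Only Taxon 1 and Taxon 8 show the derived state '0' for Trait 4, supporting them as a clade.
Trait 5: derived state '1' in Taxon 1, Taxon 2, and Taxon 8 only — synapomorphy for {Taxon 1, Taxon 2, Taxon 8}.
Most parsimonious ingroup topology: (((Taxon 9,((Taxon 1,Taxon 8),Taxon 2)),Taxon 3),Taxon 6).
Taxon 3 and Taxon 2 share a more recent common ancestor with each other than either does with Taxon 6, so Taxon 6 is the least closely related of the three.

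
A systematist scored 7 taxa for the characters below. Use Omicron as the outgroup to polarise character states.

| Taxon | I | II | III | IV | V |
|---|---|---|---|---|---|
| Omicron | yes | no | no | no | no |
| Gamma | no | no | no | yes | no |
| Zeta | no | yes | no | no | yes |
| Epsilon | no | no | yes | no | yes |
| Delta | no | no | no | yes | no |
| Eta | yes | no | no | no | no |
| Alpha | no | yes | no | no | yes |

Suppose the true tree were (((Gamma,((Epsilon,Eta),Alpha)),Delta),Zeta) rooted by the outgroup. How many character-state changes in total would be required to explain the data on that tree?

10

Map each character onto (((Gamma,((Epsilon,Eta),Alpha)),Delta),Zeta) (rooted by Omicron) and count the minimum state changes it requires (Fitch parsimony):
I: 2; II: 2; III: 1; IV: 2; V: 3.
Total tree length = 10.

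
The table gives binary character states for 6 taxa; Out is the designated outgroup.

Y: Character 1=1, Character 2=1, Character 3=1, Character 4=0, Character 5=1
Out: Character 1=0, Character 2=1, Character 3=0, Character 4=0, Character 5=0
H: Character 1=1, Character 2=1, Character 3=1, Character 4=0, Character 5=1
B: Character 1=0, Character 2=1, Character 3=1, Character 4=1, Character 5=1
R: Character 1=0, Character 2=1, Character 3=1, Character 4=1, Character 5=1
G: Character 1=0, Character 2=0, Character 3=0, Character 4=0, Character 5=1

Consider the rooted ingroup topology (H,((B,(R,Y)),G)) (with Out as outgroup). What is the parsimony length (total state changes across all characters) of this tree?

8

Map each character onto (H,((B,(R,Y)),G)) (rooted by Out) and count the minimum state changes it requires (Fitch parsimony):
Character 1: 2; Character 2: 1; Character 3: 2; Character 4: 2; Character 5: 1.
Total tree length = 8.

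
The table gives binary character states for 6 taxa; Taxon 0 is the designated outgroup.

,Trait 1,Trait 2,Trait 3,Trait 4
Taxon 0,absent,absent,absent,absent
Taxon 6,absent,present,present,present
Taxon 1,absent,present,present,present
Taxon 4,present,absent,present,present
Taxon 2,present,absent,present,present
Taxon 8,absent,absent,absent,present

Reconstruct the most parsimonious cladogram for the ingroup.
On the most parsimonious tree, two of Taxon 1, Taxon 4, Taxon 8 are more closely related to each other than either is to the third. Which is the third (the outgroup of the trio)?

The outgroup has state 'absent' for every character, so 'present' is the derived state throughout.
Trait 1 (derived state 'present') is shared by Taxon 2 and Taxon 4 — a synapomorphy uniting that clade.
Trait 2: derived state 'present' in Taxon 1 and Taxon 6 only — synapomorphy for {Taxon 1, Taxon 6}.
Only Taxon 1, Taxon 2, Taxon 4, and Taxon 6 show the derived state 'present' for Trait 3, supporting them as a clade.
Trait 4 (derived state 'present') is shared by all ingroup taxa — unites the whole ingroup.
Most parsimonious ingroup topology: (((Taxon 6,Taxon 1),(Taxon 4,Taxon 2)),Taxon 8).
Taxon 4 and Taxon 1 share a more recent common ancestor with each other than either does with Taxon 8, so Taxon 8 is the least closely related of the three.

Taxon 8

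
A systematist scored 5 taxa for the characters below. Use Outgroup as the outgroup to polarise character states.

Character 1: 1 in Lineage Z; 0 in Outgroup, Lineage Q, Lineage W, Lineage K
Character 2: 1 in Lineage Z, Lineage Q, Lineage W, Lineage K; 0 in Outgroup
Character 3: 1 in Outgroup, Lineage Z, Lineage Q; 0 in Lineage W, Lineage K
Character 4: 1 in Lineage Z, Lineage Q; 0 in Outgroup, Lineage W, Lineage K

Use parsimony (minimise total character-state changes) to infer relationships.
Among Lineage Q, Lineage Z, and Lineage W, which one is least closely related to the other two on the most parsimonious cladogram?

Character polarity is set by the outgroup: the derived state is whichever differs from the outgroup's state, so for Character 3 the derived state is '0', and for the remaining characters it is '1'.
Character 1 (derived state '1') is unique to Lineage Z (autapomorphy; uninformative for grouping).
All ingroup taxa share the derived state '1' for Character 2; it defines the ingroup but does not resolve relationships within it.
Character 3 (derived state '0') is shared by Lineage K and Lineage W — a synapomorphy uniting that clade.
Character 4 (derived state '1') is shared by Lineage Q and Lineage Z — a synapomorphy uniting that clade.
Most parsimonious ingroup topology: ((Lineage Z,Lineage Q),(Lineage W,Lineage K)).
Lineage Q and Lineage Z share a more recent common ancestor with each other than either does with Lineage W, so Lineage W is the least closely related of the three.

Lineage W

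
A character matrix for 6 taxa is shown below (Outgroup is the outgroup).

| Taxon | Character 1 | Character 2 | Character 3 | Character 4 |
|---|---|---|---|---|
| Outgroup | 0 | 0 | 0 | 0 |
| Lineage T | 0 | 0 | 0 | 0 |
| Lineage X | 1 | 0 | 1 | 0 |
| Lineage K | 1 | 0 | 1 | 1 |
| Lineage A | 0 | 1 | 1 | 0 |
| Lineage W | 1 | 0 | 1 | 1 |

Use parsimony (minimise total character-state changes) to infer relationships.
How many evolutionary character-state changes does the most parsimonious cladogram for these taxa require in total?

4

The outgroup has state '0' for every character, so '1' is the derived state throughout.
Character 1: derived state '1' in Lineage K, Lineage W, and Lineage X only — synapomorphy for {Lineage K, Lineage W, Lineage X}.
Character 2 (derived state '1') is unique to Lineage A (autapomorphy; uninformative for grouping).
Character 3 (derived state '1') is shared by Lineage A, Lineage K, Lineage W, and Lineage X — a synapomorphy uniting that clade.
Character 4: derived state '1' in Lineage K and Lineage W only — synapomorphy for {Lineage K, Lineage W}.
Most parsimonious ingroup topology: (Lineage T,((Lineage X,(Lineage K,Lineage W)),Lineage A)).
Changes per character on this tree: Character 1: 1; Character 2: 1; Character 3: 1; Character 4: 1.
Total = 4.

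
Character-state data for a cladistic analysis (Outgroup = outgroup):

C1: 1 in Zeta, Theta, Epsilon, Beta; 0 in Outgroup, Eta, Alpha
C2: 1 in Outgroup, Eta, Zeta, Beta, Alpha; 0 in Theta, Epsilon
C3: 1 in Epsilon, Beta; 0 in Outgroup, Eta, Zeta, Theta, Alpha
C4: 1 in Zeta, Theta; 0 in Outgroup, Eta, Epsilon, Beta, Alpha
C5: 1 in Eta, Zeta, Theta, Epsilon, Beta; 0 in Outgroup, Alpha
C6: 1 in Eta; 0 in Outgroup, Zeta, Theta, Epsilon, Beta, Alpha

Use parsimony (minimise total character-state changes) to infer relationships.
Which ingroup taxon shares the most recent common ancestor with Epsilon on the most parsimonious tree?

Beta

Character polarity is set by the outgroup: the derived state is whichever differs from the outgroup's state, so for C2 the derived state is '0', and for the remaining characters it is '1'.
C1: derived state '1' in Beta, Epsilon, Theta, and Zeta only — synapomorphy for {Beta, Epsilon, Theta, Zeta}.
C2 (state '0') occurs in Epsilon and Theta but conflicts with the nesting implied by the other characters — most parsimoniously interpreted as homoplasy.
C3 (derived state '1') is shared by Beta and Epsilon — a synapomorphy uniting that clade.
Only Theta and Zeta show the derived state '1' for C4, supporting them as a clade.
C5: derived state '1' in Beta, Epsilon, Eta, Theta, and Zeta only — synapomorphy for {Beta, Epsilon, Eta, Theta, Zeta}.
C6: derived state '1' in Eta only — an autapomorphy, so it tells us nothing about relationships among taxa.
Most parsimonious ingroup topology: ((Eta,((Zeta,Theta),(Epsilon,Beta))),Alpha).
Epsilon and Beta form a cherry on this tree, so they are sister taxa.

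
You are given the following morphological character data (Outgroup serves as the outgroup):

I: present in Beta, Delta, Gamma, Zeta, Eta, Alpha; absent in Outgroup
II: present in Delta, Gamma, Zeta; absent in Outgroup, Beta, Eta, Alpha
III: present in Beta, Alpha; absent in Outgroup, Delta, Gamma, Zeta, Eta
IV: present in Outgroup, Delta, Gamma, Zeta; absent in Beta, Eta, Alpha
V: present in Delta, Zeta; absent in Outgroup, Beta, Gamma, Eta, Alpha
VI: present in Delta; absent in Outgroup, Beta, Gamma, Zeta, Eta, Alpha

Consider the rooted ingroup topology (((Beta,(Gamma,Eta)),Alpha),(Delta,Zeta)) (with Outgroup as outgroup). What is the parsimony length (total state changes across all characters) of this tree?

Map each character onto (((Beta,(Gamma,Eta)),Alpha),(Delta,Zeta)) (rooted by Outgroup) and count the minimum state changes it requires (Fitch parsimony):
I: 1; II: 2; III: 2; IV: 2; V: 1; VI: 1.
Total tree length = 9.

9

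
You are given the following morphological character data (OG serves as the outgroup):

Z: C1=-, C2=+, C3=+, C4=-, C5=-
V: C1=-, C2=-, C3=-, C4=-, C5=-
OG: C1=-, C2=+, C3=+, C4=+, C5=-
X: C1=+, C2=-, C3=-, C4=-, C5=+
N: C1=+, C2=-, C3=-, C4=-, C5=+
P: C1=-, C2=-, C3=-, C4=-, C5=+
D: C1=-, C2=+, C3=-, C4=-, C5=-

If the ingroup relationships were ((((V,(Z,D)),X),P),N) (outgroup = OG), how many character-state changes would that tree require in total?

Map each character onto ((((V,(Z,D)),X),P),N) (rooted by OG) and count the minimum state changes it requires (Fitch parsimony):
C1: 2; C2: 2; C3: 2; C4: 1; C5: 2.
Total tree length = 9.

9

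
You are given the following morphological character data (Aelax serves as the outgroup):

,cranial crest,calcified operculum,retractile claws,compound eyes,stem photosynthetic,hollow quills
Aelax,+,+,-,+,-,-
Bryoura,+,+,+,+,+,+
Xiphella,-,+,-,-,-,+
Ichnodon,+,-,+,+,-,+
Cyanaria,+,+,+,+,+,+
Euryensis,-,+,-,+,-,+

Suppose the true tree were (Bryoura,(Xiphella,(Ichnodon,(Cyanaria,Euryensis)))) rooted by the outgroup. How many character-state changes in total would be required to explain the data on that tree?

Map each character onto (Bryoura,(Xiphella,(Ichnodon,(Cyanaria,Euryensis)))) (rooted by Aelax) and count the minimum state changes it requires (Fitch parsimony):
cranial crest: 2; calcified operculum: 1; retractile claws: 3; compound eyes: 1; stem photosynthetic: 2; hollow quills: 1.
Total tree length = 10.

10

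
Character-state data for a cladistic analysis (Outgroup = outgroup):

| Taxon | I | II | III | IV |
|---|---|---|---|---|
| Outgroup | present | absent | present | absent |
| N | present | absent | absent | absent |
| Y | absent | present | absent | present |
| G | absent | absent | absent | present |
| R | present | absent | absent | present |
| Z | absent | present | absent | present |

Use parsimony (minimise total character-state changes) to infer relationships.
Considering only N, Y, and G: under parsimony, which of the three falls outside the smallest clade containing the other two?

Character polarity is set by the outgroup: the derived state is whichever differs from the outgroup's state, so for I, III the derived state is 'absent', and for the remaining characters it is 'present'.
I: derived state 'absent' in G, Y, and Z only — synapomorphy for {G, Y, Z}.
II: derived state 'present' in Y and Z only — synapomorphy for {Y, Z}.
All ingroup taxa share the derived state 'absent' for III; it defines the ingroup but does not resolve relationships within it.
IV (derived state 'present') is shared by G, R, Y, and Z — a synapomorphy uniting that clade.
Most parsimonious ingroup topology: (N,(((Y,Z),G),R)).
Y and G share a more recent common ancestor with each other than either does with N, so N is the least closely related of the three.

N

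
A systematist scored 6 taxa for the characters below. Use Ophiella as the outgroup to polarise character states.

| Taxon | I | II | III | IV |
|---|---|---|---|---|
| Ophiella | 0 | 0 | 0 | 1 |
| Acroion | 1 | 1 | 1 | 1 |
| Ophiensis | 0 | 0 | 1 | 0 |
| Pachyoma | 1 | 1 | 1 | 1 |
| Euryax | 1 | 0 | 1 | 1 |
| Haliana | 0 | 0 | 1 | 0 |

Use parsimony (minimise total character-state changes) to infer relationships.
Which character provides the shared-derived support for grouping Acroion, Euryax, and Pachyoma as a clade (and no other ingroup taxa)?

I

Character polarity is set by the outgroup: the derived state is whichever differs from the outgroup's state, so for IV the derived state is '0', and for the remaining characters it is '1'.
I: derived state '1' in Acroion, Euryax, and Pachyoma only — synapomorphy for {Acroion, Euryax, Pachyoma}.
II: derived state '1' in Acroion and Pachyoma only — synapomorphy for {Acroion, Pachyoma}.
III (derived state '1') is shared by all ingroup taxa — unites the whole ingroup.
Only Haliana and Ophiensis show the derived state '0' for IV, supporting them as a clade.
Most parsimonious ingroup topology: (((Acroion,Pachyoma),Euryax),(Ophiensis,Haliana)).
The clade {Acroion, Euryax, Pachyoma} is supported by I: its derived state '1' occurs in exactly those taxa and in no other taxon (including the outgroup).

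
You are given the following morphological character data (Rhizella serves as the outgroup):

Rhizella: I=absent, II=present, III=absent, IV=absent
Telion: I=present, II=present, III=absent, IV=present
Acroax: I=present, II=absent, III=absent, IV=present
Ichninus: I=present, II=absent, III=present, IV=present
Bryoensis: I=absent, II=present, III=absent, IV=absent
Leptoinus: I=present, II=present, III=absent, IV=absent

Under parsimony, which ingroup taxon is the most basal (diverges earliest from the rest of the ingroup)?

Bryoensis

Character polarity is set by the outgroup: the derived state is whichever differs from the outgroup's state, so for II the derived state is 'absent', and for the remaining characters it is 'present'.
Only Acroax, Ichninus, Leptoinus, and Telion show the derived state 'present' for I, supporting them as a clade.
Only Acroax and Ichninus show the derived state 'absent' for II, supporting them as a clade.
III (derived state 'present') is unique to Ichninus (autapomorphy; uninformative for grouping).
IV (derived state 'present') is shared by Acroax, Ichninus, and Telion — a synapomorphy uniting that clade.
Most parsimonious ingroup topology: (((Telion,(Acroax,Ichninus)),Leptoinus),Bryoensis).
Bryoensis is sister to the clade containing all other ingroup taxa, so it is the earliest-diverging (most basal) ingroup lineage.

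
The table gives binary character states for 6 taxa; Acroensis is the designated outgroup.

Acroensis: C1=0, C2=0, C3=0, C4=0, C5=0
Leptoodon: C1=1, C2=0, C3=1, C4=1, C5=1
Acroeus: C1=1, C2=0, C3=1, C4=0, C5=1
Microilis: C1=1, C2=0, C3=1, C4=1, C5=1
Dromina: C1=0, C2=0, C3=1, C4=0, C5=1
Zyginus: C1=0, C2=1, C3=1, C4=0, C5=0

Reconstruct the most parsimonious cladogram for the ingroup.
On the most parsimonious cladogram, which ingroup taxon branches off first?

The outgroup has state '0' for every character, so '1' is the derived state throughout.
C1 (derived state '1') is shared by Acroeus, Leptoodon, and Microilis — a synapomorphy uniting that clade.
C2 (derived state '1') is unique to Zyginus (autapomorphy; uninformative for grouping).
C3 (derived state '1') is shared by all ingroup taxa — unites the whole ingroup.
C4: derived state '1' in Leptoodon and Microilis only — synapomorphy for {Leptoodon, Microilis}.
C5: derived state '1' in Acroeus, Dromina, Leptoodon, and Microilis only — synapomorphy for {Acroeus, Dromina, Leptoodon, Microilis}.
Most parsimonious ingroup topology: ((((Leptoodon,Microilis),Acroeus),Dromina),Zyginus).
Zyginus is sister to the clade containing all other ingroup taxa, so it is the earliest-diverging (most basal) ingroup lineage.

Zyginus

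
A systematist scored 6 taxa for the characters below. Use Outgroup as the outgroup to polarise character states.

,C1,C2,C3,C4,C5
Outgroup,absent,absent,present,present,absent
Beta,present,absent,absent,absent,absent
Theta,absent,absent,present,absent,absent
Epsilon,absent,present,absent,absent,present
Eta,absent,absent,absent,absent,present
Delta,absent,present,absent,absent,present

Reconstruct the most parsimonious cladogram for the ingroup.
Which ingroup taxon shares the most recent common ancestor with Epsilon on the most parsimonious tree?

Character polarity is set by the outgroup: the derived state is whichever differs from the outgroup's state, so for C3, C4 the derived state is 'absent', and for the remaining characters it is 'present'.
C1: derived state 'present' in Beta only — an autapomorphy, so it tells us nothing about relationships among taxa.
C2: derived state 'present' in Delta and Epsilon only — synapomorphy for {Delta, Epsilon}.
Only Beta, Delta, Epsilon, and Eta show the derived state 'absent' for C3, supporting them as a clade.
All ingroup taxa share the derived state 'absent' for C4; it defines the ingroup but does not resolve relationships within it.
Only Delta, Epsilon, and Eta show the derived state 'present' for C5, supporting them as a clade.
Most parsimonious ingroup topology: ((Beta,((Epsilon,Delta),Eta)),Theta).
Epsilon and Delta form a cherry on this tree, so they are sister taxa.

Delta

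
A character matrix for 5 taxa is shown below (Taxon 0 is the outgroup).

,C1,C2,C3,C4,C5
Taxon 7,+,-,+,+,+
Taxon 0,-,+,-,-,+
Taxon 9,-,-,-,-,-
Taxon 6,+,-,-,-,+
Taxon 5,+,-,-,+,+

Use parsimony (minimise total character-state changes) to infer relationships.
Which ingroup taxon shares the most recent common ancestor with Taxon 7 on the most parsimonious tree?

Character polarity is set by the outgroup: the derived state is whichever differs from the outgroup's state, so for C2, C5 the derived state is '-', and for the remaining characters it is '+'.
Only Taxon 5, Taxon 6, and Taxon 7 show the derived state '+' for C1, supporting them as a clade.
All ingroup taxa share the derived state '-' for C2; it defines the ingroup but does not resolve relationships within it.
C3: derived state '+' in Taxon 7 only — an autapomorphy, so it tells us nothing about relationships among taxa.
C4: derived state '+' in Taxon 5 and Taxon 7 only — synapomorphy for {Taxon 5, Taxon 7}.
C5 (derived state '-') is unique to Taxon 9 (autapomorphy; uninformative for grouping).
Most parsimonious ingroup topology: (((Taxon 5,Taxon 7),Taxon 6),Taxon 9).
Taxon 7 and Taxon 5 form a cherry on this tree, so they are sister taxa.

Taxon 5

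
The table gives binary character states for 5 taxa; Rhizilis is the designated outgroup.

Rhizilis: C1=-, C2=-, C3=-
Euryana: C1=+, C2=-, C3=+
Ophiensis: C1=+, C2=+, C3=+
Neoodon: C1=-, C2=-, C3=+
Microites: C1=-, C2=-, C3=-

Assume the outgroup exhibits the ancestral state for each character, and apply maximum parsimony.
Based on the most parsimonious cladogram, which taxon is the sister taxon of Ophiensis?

The outgroup has state '-' for every character, so '+' is the derived state throughout.
Only Euryana and Ophiensis show the derived state '+' for C1, supporting them as a clade.
C2: derived state '+' in Ophiensis only — an autapomorphy, so it tells us nothing about relationships among taxa.
Only Euryana, Neoodon, and Ophiensis show the derived state '+' for C3, supporting them as a clade.
Most parsimonious ingroup topology: (((Euryana,Ophiensis),Neoodon),Microites).
Ophiensis and Euryana form a cherry on this tree, so they are sister taxa.

Euryana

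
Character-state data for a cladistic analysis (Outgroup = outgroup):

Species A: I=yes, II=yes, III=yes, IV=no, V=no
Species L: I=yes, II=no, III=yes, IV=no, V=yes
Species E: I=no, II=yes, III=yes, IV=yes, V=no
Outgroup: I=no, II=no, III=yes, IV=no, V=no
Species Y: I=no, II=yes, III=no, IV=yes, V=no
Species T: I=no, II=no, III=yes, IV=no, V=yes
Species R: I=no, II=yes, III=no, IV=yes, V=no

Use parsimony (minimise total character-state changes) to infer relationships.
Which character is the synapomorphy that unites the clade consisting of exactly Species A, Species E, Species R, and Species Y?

II

Character polarity is set by the outgroup: the derived state is whichever differs from the outgroup's state, so for III the derived state is 'no', and for the remaining characters it is 'yes'.
I groups Species A and Species L, which is incompatible with the clades supported by the remaining characters; treating it as convergent (homoplasy) costs fewer steps than any alternative tree.
II: derived state 'yes' in Species A, Species E, Species R, and Species Y only — synapomorphy for {Species A, Species E, Species R, Species Y}.
III (derived state 'no') is shared by Species R and Species Y — a synapomorphy uniting that clade.
IV (derived state 'yes') is shared by Species E, Species R, and Species Y — a synapomorphy uniting that clade.
V (derived state 'yes') is shared by Species L and Species T — a synapomorphy uniting that clade.
Most parsimonious ingroup topology: (((Species E,(Species Y,Species R)),Species A),(Species L,Species T)).
The clade {Species A, Species E, Species R, Species Y} is supported by II: its derived state 'yes' occurs in exactly those taxa and in no other taxon (including the outgroup).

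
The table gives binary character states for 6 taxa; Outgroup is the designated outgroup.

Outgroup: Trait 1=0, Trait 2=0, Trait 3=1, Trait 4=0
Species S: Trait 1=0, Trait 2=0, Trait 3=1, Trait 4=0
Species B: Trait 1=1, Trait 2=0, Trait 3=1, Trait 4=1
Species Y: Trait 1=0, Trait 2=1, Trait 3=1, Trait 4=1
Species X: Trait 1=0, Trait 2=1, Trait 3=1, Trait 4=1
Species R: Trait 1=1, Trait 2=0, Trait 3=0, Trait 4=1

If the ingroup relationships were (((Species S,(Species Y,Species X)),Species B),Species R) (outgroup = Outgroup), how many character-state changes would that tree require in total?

6

Map each character onto (((Species S,(Species Y,Species X)),Species B),Species R) (rooted by Outgroup) and count the minimum state changes it requires (Fitch parsimony):
Trait 1: 2; Trait 2: 1; Trait 3: 1; Trait 4: 2.
Total tree length = 6.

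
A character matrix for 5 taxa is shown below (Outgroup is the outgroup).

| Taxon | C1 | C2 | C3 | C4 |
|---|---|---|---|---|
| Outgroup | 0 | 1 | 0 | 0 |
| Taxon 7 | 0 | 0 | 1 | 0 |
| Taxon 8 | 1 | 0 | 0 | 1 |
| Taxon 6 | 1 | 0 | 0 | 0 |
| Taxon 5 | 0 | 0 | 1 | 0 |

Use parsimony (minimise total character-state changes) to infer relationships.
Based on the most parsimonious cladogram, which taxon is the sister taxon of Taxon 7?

Character polarity is set by the outgroup: the derived state is whichever differs from the outgroup's state, so for C2 the derived state is '0', and for the remaining characters it is '1'.
C1: derived state '1' in Taxon 6 and Taxon 8 only — synapomorphy for {Taxon 6, Taxon 8}.
All ingroup taxa share the derived state '0' for C2; it defines the ingroup but does not resolve relationships within it.
Only Taxon 5 and Taxon 7 show the derived state '1' for C3, supporting them as a clade.
C4 (derived state '1') is unique to Taxon 8 (autapomorphy; uninformative for grouping).
Most parsimonious ingroup topology: ((Taxon 7,Taxon 5),(Taxon 8,Taxon 6)).
Taxon 7 and Taxon 5 form a cherry on this tree, so they are sister taxa.

Taxon 5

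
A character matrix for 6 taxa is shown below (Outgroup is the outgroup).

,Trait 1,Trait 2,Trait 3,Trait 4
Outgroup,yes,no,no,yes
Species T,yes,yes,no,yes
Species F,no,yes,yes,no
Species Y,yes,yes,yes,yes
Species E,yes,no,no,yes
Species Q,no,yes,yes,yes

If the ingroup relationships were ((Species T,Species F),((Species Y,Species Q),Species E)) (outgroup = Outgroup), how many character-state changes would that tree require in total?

Map each character onto ((Species T,Species F),((Species Y,Species Q),Species E)) (rooted by Outgroup) and count the minimum state changes it requires (Fitch parsimony):
Trait 1: 2; Trait 2: 2; Trait 3: 2; Trait 4: 1.
Total tree length = 7.

7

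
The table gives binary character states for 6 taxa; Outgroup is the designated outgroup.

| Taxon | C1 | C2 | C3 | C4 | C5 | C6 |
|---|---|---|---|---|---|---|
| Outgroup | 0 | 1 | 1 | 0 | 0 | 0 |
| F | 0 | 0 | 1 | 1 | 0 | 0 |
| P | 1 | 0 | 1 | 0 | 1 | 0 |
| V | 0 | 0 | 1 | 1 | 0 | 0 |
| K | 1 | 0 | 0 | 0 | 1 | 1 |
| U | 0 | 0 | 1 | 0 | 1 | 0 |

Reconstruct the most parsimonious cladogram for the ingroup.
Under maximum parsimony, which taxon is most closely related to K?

Character polarity is set by the outgroup: the derived state is whichever differs from the outgroup's state, so for C2, C3 the derived state is '0', and for the remaining characters it is '1'.
C1 (derived state '1') is shared by K and P — a synapomorphy uniting that clade.
C2 (derived state '0') is shared by all ingroup taxa — unites the whole ingroup.
C3 (derived state '0') is unique to K (autapomorphy; uninformative for grouping).
C4 (derived state '1') is shared by F and V — a synapomorphy uniting that clade.
C5 (derived state '1') is shared by K, P, and U — a synapomorphy uniting that clade.
C6 (derived state '1') is unique to K (autapomorphy; uninformative for grouping).
Most parsimonious ingroup topology: ((F,V),((P,K),U)).
K and P form a cherry on this tree, so they are sister taxa.

P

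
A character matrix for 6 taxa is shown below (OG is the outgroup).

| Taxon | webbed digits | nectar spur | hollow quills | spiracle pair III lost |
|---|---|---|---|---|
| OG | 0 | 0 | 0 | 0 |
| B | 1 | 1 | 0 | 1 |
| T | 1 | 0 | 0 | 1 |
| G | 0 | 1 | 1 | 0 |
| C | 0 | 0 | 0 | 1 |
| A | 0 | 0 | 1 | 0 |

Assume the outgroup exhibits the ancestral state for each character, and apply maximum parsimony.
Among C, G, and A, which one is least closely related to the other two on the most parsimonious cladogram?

C

The outgroup has state '0' for every character, so '1' is the derived state throughout.
Only B and T show the derived state '1' for webbed digits, supporting them as a clade.
nectar spur groups B and G, which is incompatible with the clades supported by the remaining characters; treating it as convergent (homoplasy) costs fewer steps than any alternative tree.
hollow quills: derived state '1' in A and G only — synapomorphy for {A, G}.
Only B, C, and T show the derived state '1' for spiracle pair III lost, supporting them as a clade.
Most parsimonious ingroup topology: (((B,T),C),(G,A)).
A and G share a more recent common ancestor with each other than either does with C, so C is the least closely related of the three.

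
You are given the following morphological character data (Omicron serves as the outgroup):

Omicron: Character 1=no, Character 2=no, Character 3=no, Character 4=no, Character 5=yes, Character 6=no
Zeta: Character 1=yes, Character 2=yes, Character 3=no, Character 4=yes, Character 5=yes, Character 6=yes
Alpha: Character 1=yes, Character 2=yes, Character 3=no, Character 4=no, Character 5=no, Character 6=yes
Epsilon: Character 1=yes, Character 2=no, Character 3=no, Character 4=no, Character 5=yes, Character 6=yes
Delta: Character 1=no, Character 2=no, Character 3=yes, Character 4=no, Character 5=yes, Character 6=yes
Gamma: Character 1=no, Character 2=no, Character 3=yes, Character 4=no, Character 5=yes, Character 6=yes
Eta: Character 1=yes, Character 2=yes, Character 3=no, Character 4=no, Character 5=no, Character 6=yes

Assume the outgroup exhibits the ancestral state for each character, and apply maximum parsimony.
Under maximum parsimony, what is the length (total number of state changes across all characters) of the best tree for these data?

Character polarity is set by the outgroup: the derived state is whichever differs from the outgroup's state, so for Character 5 the derived state is 'no', and for the remaining characters it is 'yes'.
Character 1: derived state 'yes' in Alpha, Epsilon, Eta, and Zeta only — synapomorphy for {Alpha, Epsilon, Eta, Zeta}.
Character 2 (derived state 'yes') is shared by Alpha, Eta, and Zeta — a synapomorphy uniting that clade.
Only Delta and Gamma show the derived state 'yes' for Character 3, supporting them as a clade.
Character 4 (derived state 'yes') is unique to Zeta (autapomorphy; uninformative for grouping).
Character 5 (derived state 'no') is shared by Alpha and Eta — a synapomorphy uniting that clade.
All ingroup taxa share the derived state 'yes' for Character 6; it defines the ingroup but does not resolve relationships within it.
Most parsimonious ingroup topology: (((Zeta,(Alpha,Eta)),Epsilon),(Delta,Gamma)).
Changes per character on this tree: Character 1: 1; Character 2: 1; Character 3: 1; Character 4: 1; Character 5: 1; Character 6: 1.
Total = 6.

6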